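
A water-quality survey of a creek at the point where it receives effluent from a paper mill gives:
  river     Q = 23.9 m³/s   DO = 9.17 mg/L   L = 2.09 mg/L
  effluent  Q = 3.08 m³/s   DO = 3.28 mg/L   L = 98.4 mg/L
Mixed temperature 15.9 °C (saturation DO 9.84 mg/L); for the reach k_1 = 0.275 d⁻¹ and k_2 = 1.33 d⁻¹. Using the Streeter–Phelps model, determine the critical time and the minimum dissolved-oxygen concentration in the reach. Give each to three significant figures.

Mixed DO = (23.9×9.17 + 3.08×3.28)/(23.9+3.08) = 229.3/26.98 = 8.498 mg/L.
Mixed L₀ = (23.9×2.09 + 3.08×98.4)/(26.98) = 353.0/26.98 = 13.08 mg/L.
Initial deficit D₀ = C_s − DO₀ = 9.84 − 8.498 = 1.342 mg/L.
t_c = (1/1.055) ln[(1.33/0.275)(1 − 1.342×1.055/(0.275×13.08))] = 0.9479 × ln(2.933) = 1.020 d.
D_c = (0.275/1.33) × 13.08 × e^(−0.275×1.020) = 0.2068 × 13.08 × 0.7554 = 2.044 mg/L.
Minimum DO = 9.84 − 2.044 = 7.796 mg/L.

t_c ≈ 1.02 d; minimum DO ≈ 7.80 mg/L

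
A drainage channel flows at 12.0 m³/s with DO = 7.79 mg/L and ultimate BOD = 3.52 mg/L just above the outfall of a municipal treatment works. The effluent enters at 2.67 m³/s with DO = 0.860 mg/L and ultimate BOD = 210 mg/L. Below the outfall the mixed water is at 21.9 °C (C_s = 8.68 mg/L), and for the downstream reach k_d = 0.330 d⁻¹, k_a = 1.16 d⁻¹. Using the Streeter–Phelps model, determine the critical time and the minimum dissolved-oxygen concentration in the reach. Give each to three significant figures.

Mixed DO = (12.0×7.79 + 2.67×0.860)/(12.0+2.67) = 95.78/14.67 = 6.529 mg/L.
Mixed L₀ = (12.0×3.52 + 2.67×210)/(14.67) = 602.9/14.67 = 41.10 mg/L.
Initial deficit D₀ = C_s − DO₀ = 8.68 − 6.529 = 2.151 mg/L.
t_c = (1/0.8300) ln[(1.16/0.330)(1 − 2.151×0.8300/(0.330×41.10))] = 1.205 × ln(3.052) = 1.344 d.
D_c = (0.330/1.16) × 41.10 × e^(−0.330×1.344) = 0.2845 × 41.10 × 0.6417 = 7.503 mg/L.
Minimum DO = 8.68 − 7.503 = 1.177 mg/L.

t_c ≈ 1.34 d; minimum DO ≈ 1.18 mg/L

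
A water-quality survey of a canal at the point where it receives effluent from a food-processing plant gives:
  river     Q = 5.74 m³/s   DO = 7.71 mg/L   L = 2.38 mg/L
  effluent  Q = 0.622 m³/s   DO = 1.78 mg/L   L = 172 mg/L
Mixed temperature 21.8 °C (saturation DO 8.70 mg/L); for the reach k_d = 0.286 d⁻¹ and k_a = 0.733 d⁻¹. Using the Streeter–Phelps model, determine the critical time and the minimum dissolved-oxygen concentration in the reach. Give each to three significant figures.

t_c ≈ 1.80 d; minimum DO ≈ 4.27 mg/L

Mixed DO = (5.74×7.71 + 0.622×1.78)/(5.74+0.622) = 45.36/6.362 = 7.130 mg/L.
Mixed L₀ = (5.74×2.38 + 0.622×172)/(6.362) = 120.6/6.362 = 18.96 mg/L.
Initial deficit D₀ = C_s − DO₀ = 8.70 − 7.130 = 1.570 mg/L.
t_c = (1/0.4470) ln[(0.733/0.286)(1 − 1.570×0.4470/(0.286×18.96))] = 2.237 × ln(2.231) = 1.796 d.
D_c = (0.286/0.733) × 18.96 × e^(−0.286×1.796) = 0.3902 × 18.96 × 0.5984 = 4.427 mg/L.
Minimum DO = 8.70 − 4.427 = 4.273 mg/L.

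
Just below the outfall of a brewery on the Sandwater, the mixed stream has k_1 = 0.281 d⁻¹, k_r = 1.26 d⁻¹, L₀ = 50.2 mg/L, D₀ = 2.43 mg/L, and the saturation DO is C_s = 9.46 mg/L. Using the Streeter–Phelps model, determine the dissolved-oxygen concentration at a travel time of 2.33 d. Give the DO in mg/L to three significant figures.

k_1 L₀/(k_r−k_1) = 0.281×50.2/(1.26−0.281) = 14.11/0.9790 = 14.41 mg/L.
e^(−k_1 t) = e^(−0.281×2.330) = 0.5196; e^(−k_r t) = e^(−1.26×2.330) = 0.05309.
D = 14.41 × (0.5196 − 0.05309) + 2.43 × 0.05309 = 6.722 + 0.1290 = 6.851 mg/L.
DO = C_s − D = 9.46 − 6.851 = 2.609 mg/L.

DO ≈ 2.61 mg/L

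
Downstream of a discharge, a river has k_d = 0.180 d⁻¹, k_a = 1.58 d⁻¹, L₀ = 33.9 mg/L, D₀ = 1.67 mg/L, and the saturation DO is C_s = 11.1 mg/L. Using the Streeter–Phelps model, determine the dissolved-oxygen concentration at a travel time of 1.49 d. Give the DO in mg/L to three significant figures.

DO ≈ 8.02 mg/L

k_d L₀/(k_a−k_d) = 0.180×33.9/(1.58−0.180) = 6.102/1.400 = 4.359 mg/L.
e^(−k_d t) = e^(−0.180×1.490) = 0.7648; e^(−k_a t) = e^(−1.58×1.490) = 0.09497.
D = 4.359 × (0.7648 − 0.09497) + 1.67 × 0.09497 = 2.919 + 0.1586 = 3.078 mg/L.
DO = C_s − D = 11.1 − 3.078 = 8.022 mg/L.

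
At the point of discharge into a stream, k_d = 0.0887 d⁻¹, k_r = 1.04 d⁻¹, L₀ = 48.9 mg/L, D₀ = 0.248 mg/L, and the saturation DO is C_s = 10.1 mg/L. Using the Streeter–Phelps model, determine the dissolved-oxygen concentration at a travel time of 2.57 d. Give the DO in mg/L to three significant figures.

DO ≈ 6.77 mg/L

k_d L₀/(k_r−k_d) = 0.0887×48.9/(1.04−0.0887) = 4.337/0.9513 = 4.559 mg/L.
e^(−k_d t) = e^(−0.0887×2.570) = 0.7962; e^(−k_r t) = e^(−1.04×2.570) = 0.06906.
D = 4.559 × (0.7962 − 0.06906) + 0.248 × 0.06906 = 3.315 + 0.01713 = 3.332 mg/L.
DO = C_s − D = 10.1 − 3.332 = 6.768 mg/L.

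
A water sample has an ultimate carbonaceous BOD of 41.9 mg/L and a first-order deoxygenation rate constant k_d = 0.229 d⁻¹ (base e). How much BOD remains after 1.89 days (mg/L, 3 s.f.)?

L_t = L₀ e^(−k_d t) = 41.9 × e^(−0.229×1.89) = 41.9 × 0.6487 = 27.18 mg/L.

L ≈ 27.2 mg/L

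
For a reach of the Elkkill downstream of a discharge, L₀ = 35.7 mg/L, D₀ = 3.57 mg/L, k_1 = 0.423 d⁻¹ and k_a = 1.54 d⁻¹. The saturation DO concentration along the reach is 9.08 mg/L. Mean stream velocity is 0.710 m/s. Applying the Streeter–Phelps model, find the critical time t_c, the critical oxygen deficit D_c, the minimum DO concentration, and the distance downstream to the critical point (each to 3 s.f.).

t_c ≈ 0.882 d; D_c ≈ 6.75 mg/L; min DO ≈ 2.33 mg/L; x_c ≈ 54.1 km

With k_a/k_1 = 3.641 and 1 − D₀(k_a−k_1)/(k_1 L₀) = 0.7359,
t_c = ln(3.641 × 0.7359) / (1.54 − 0.423) = ln(2.679) / 1.117 = 0.9856/1.117 = 0.8823 d.
L(t_c) = L₀ e^(−k_1 t_c) = 35.7 × 0.6885 = 24.58 mg/L, and at the critical point k_a D_c = k_1 L, so D_c = (0.423/1.54) × 24.58 = 6.751 mg/L.
Minimum DO = C_s − D_c = 9.08 − 6.751 = 2.329 mg/L.
x_c = v t_c = 0.710 m/s × 0.8823 d × 86400 s/d = 54120 m ≈ 54.1 km.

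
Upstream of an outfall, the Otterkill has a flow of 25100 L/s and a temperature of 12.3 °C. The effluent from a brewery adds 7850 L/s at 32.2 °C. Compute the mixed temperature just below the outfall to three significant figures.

17.0 °C

Flow-weighted mixing: C = (Q_r C_r + Q_w C_w)/(Q_r + Q_w)
= (25100×12.3 + 7850×32.2)/(25100 + 7850) = 561500/32950 = 17.04 °C.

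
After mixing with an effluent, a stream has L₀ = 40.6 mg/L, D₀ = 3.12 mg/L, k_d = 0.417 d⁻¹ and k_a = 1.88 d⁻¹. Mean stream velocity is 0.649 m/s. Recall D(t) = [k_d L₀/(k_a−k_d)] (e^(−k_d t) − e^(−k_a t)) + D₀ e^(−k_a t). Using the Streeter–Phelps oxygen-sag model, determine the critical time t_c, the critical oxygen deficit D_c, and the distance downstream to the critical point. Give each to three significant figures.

With k_a/k_d = 4.508 and 1 − D₀(k_a−k_d)/(k_d L₀) = 0.7304,
t_c = ln(4.508 × 0.7304) / (1.88 − 0.417) = ln(3.293) / 1.463 = 1.192/1.463 = 0.8146 d.
D_c = (k_d/k_a) L₀ e^(−k_d t_c) = (0.417/1.88) × 40.6 × e^(−0.417×0.8146) = 0.2218 × 40.6 × 0.7120 = 6.412 mg/L.
x_c = v t_c = 0.649 m/s × 0.8146 d × 86400 s/d = 45680 m ≈ 45.7 km.

t_c ≈ 0.815 d; D_c ≈ 6.41 mg/L; x_c ≈ 45.7 km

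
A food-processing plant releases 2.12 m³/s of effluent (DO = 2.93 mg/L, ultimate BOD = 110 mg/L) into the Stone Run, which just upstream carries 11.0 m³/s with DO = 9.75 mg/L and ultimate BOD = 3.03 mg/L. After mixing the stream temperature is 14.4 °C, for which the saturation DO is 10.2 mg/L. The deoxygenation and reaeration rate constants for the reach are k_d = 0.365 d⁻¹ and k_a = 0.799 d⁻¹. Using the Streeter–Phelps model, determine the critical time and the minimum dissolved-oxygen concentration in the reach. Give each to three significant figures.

t_c ≈ 1.59 d; minimum DO ≈ 5.00 mg/L

Mixed DO = (11.0×9.75 + 2.12×2.93)/(11.0+2.12) = 113.5/13.12 = 8.648 mg/L.
Mixed L₀ = (11.0×3.03 + 2.12×110)/(13.12) = 266.5/13.12 = 20.31 mg/L.
Initial deficit D₀ = C_s − DO₀ = 10.2 − 8.648 = 1.552 mg/L.
t_c = (1/0.4340) ln[(0.799/0.365)(1 − 1.552×0.4340/(0.365×20.31))] = 2.304 × ln(1.990) = 1.586 d.
D_c = (0.365/0.799) × 20.31 × e^(−0.365×1.586) = 0.4568 × 20.31 × 0.5606 = 5.202 mg/L.
Minimum DO = 10.2 − 5.202 = 4.998 mg/L.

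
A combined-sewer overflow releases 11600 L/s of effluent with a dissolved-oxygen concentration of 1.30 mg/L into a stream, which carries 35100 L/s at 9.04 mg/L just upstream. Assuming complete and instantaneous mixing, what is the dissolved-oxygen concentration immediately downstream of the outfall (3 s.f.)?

7.12 mg/L

Flow-weighted mixing: C = (Q_r C_r + Q_w C_w)/(Q_r + Q_w)
= (35100×9.04 + 11600×1.30)/(35100 + 11600) = 332400/46700 = 7.117 mg/L.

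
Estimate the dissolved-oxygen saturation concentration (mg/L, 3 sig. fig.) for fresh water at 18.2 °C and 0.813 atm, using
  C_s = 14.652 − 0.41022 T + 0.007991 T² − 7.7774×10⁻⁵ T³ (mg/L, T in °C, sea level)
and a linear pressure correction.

C_s ≈ 7.61 mg/L

At sea level: C_s = 14.652 − 0.41022×18.2 + 0.007991×18.2² − 7.7774×10⁻⁵×18.2³ = 9.364 mg/L.
Pressure correction: C_s' = 9.364 × 0.813 = 7.613 mg/L.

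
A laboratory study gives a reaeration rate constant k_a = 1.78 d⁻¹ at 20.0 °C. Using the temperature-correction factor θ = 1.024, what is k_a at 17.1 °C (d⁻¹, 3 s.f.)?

k_a ≈ 1.66 d⁻¹

k_a(T₂) = k_a(T₁) · θ^(T₂−T₁) = 1.78 × 1.024^(17.1−20.0)
= 1.78 × 1.024^-2.90 = 1.78 × 0.9335 = 1.662 d⁻¹.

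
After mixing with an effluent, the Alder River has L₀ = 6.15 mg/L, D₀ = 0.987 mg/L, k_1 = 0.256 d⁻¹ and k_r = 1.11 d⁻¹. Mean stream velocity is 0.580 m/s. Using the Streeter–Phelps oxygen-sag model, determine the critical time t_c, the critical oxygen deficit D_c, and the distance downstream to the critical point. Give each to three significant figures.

t_c = [1/(k_r−k_1)] ln[(k_r/k_1)(1 − D₀(k_r−k_1)/(k_1 L₀))]
= [1/(1.11−0.256)] ln[(1.11/0.256)(1 − 0.987×0.8540/(0.256×6.15))]
= (1/0.8540) ln[4.336 × 0.4646] = 1.171 × ln(2.015) = 1.171 × 0.7004 = 0.8202 d.
L(t_c) = L₀ e^(−k_1 t_c) = 6.15 × 0.8106 = 4.985 mg/L, and at the critical point k_r D_c = k_1 L, so D_c = (0.256/1.11) × 4.985 = 1.150 mg/L.
x_c = v t_c = 0.580 m/s × 0.8202 d × 86400 s/d = 41100 m ≈ 41.1 km.

t_c ≈ 0.820 d; D_c ≈ 1.15 mg/L; x_c ≈ 41.1 km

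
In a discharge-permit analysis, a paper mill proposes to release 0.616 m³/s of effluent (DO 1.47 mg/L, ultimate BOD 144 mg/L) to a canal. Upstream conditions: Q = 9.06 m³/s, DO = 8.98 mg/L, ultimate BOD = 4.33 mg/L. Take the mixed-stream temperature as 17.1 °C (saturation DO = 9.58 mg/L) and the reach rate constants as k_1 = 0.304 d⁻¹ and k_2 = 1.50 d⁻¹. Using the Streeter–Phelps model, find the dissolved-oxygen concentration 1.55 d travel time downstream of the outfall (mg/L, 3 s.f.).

Mixed DO = (9.06×8.98 + 0.616×1.47)/(9.06+0.616) = 82.26/9.676 = 8.502 mg/L.
Mixed L₀ = (9.06×4.33 + 0.616×144)/(9.676) = 127.9/9.676 = 13.22 mg/L.
Initial deficit D₀ = C_s − DO₀ = 9.58 − 8.502 = 1.078 mg/L.
D(1.55) = [0.304×13.22/(1.50−0.304)](e^(−0.304×1.55) − e^(−1.50×1.55)) + 1.078 e^(−1.50×1.55)
= 3.361 × (0.6243 − 0.09778) + 1.078 × 0.09778 = 1.875 mg/L.
DO = 9.58 − 1.875 = 7.705 mg/L.

DO ≈ 7.71 mg/L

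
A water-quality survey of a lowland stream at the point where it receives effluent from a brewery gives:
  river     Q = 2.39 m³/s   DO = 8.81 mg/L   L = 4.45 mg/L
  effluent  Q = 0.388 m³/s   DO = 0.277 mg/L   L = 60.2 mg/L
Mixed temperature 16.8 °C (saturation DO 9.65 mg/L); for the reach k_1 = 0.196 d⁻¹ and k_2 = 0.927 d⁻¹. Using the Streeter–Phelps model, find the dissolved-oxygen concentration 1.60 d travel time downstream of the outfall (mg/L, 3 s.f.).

Mixed DO = (2.39×8.81 + 0.388×0.277)/(2.39+0.388) = 21.16/2.778 = 7.618 mg/L.
Mixed L₀ = (2.39×4.45 + 0.388×60.2)/(2.778) = 33.99/2.778 = 12.24 mg/L.
Initial deficit D₀ = C_s − DO₀ = 9.65 − 7.618 = 2.032 mg/L.
D(1.60) = [0.196×12.24/(0.927−0.196)](e^(−0.196×1.60) − e^(−0.927×1.60)) + 2.032 e^(−0.927×1.60)
= 3.281 × (0.7308 − 0.2269) + 2.032 × 0.2269 = 2.114 mg/L.
DO = 9.65 − 2.114 = 7.536 mg/L.

DO ≈ 7.54 mg/L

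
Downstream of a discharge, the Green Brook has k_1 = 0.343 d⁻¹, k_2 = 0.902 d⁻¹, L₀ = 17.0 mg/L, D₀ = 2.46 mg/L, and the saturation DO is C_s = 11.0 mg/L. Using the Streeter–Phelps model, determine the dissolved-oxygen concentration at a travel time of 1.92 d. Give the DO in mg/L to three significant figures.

DO ≈ 7.01 mg/L

k_1 L₀/(k_2−k_1) = 0.343×17.0/(0.902−0.343) = 5.831/0.5590 = 10.43 mg/L.
e^(−k_1 t) = e^(−0.343×1.920) = 0.5176; e^(−k_2 t) = e^(−0.902×1.920) = 0.1770.
D = 10.43 × (0.5176 − 0.1770) + 2.46 × 0.1770 = 3.553 + 0.4353 = 3.989 mg/L.
DO = C_s − D = 11.0 − 3.989 = 7.011 mg/L.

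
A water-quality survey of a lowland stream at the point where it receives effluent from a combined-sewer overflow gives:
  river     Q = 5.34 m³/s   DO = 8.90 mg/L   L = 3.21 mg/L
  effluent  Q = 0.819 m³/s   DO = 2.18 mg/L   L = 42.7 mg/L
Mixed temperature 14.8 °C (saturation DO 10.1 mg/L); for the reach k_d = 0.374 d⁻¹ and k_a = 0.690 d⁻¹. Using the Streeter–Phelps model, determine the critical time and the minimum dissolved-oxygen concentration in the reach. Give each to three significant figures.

t_c ≈ 1.20 d; minimum DO ≈ 7.17 mg/L

Mixed DO = (5.34×8.90 + 0.819×2.18)/(5.34+0.819) = 49.31/6.159 = 8.006 mg/L.
Mixed L₀ = (5.34×3.21 + 0.819×42.7)/(6.159) = 52.11/6.159 = 8.461 mg/L.
Initial deficit D₀ = C_s − DO₀ = 10.1 − 8.006 = 2.094 mg/L.
t_c = (1/0.3160) ln[(0.690/0.374)(1 − 2.094×0.3160/(0.374×8.461))] = 3.165 × ln(1.459) = 1.196 d.
D_c = (0.374/0.690) × 8.461 × e^(−0.374×1.196) = 0.5420 × 8.461 × 0.6394 = 2.932 mg/L.
Minimum DO = 10.1 − 2.932 = 7.168 mg/L.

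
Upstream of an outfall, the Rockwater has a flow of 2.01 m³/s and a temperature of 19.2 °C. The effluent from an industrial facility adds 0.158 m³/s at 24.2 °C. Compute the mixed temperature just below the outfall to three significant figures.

19.6 °C

Flow-weighted mixing: C = (Q_r C_r + Q_w C_w)/(Q_r + Q_w)
= (2.01×19.2 + 0.158×24.2)/(2.01 + 0.158) = 42.42/2.168 = 19.56 °C.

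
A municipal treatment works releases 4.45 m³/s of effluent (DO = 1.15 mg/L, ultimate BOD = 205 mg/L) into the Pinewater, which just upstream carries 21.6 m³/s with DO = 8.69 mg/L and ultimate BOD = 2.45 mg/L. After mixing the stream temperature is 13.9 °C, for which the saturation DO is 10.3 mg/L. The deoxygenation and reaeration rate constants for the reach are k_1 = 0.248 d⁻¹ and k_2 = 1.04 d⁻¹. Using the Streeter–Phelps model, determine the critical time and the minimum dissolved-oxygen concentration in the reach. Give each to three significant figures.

Mixed DO = (21.6×8.69 + 4.45×1.15)/(21.6+4.45) = 192.8/26.05 = 7.402 mg/L.
Mixed L₀ = (21.6×2.45 + 4.45×205)/(26.05) = 965.2/26.05 = 37.05 mg/L.
Initial deficit D₀ = C_s − DO₀ = 10.3 − 7.402 = 2.898 mg/L.
t_c = (1/0.7920) ln[(1.04/0.248)(1 − 2.898×0.7920/(0.248×37.05))] = 1.263 × ln(3.146) = 1.447 d.
D_c = (0.248/1.04) × 37.05 × e^(−0.248×1.447) = 0.2385 × 37.05 × 0.6984 = 6.171 mg/L.
Minimum DO = 10.3 − 6.171 = 4.129 mg/L.

t_c ≈ 1.45 d; minimum DO ≈ 4.13 mg/L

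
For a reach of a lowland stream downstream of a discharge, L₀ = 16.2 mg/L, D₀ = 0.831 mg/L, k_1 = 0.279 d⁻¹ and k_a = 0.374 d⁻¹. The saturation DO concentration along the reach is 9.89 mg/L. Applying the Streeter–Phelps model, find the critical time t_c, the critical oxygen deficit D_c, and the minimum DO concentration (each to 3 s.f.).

At the critical point dD/dt = 0, so k_1 L₀ e^(−k_1 t) = k_a D. Substituting D(t) from the Streeter–Phelps equation and solving for t gives
t_c = ln[(k_a/k_1)(1 − D₀(k_a−k_1)/(k_1 L₀))] / (k_a−k_1).
Here k_a−k_1 = 0.09500 d⁻¹ and 1 − D₀(k_a−k_1)/(k_1 L₀) = 1 − 0.831×0.09500/(0.279×16.2) = 0.9825, so
t_c = ln(1.341 × 0.9825) / 0.09500 = 0.2754 / 0.09500 = 2.899 d.
L(t_c) = L₀ e^(−k_1 t_c) = 16.2 × 0.4454 = 7.215 mg/L, and at the critical point k_a D_c = k_1 L, so D_c = (0.279/0.374) × 7.215 = 5.382 mg/L.
Minimum DO = C_s − D_c = 9.89 − 5.382 = 4.508 mg/L.

t_c ≈ 2.90 d; D_c ≈ 5.38 mg/L; min DO ≈ 4.51 mg/L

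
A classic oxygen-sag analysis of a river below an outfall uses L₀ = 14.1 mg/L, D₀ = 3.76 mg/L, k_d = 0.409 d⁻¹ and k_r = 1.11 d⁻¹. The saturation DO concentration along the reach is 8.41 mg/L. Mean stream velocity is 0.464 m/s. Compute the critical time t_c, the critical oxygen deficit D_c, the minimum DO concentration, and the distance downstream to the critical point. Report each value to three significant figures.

With k_r/k_d = 2.714 and 1 − D₀(k_r−k_d)/(k_d L₀) = 0.5430,
t_c = ln(2.714 × 0.5430) / (1.11 − 0.409) = ln(1.474) / 0.7010 = 0.3877/0.7010 = 0.5530 d.
D_c = (k_d/k_r) L₀ e^(−k_d t_c) = (0.409/1.11) × 14.1 × e^(−0.409×0.5530) = 0.3685 × 14.1 × 0.7976 = 4.144 mg/L.
Minimum DO = C_s − D_c = 8.41 − 4.144 = 4.266 mg/L.
x_c = v t_c = 0.464 m/s × 0.5530 d × 86400 s/d = 22170 m ≈ 22.2 km.

t_c ≈ 0.553 d; D_c ≈ 4.14 mg/L; min DO ≈ 4.27 mg/L; x_c ≈ 22.2 km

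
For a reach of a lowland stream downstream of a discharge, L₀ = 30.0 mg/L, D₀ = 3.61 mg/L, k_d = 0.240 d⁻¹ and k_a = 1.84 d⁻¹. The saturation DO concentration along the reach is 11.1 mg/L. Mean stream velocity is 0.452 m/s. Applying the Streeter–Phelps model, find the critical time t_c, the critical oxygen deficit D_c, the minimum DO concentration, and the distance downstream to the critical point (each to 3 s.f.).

t_c ≈ 0.260 d; D_c ≈ 3.68 mg/L; min DO ≈ 7.42 mg/L; x_c ≈ 10.2 km

At the critical point dD/dt = 0, so k_d L₀ e^(−k_d t) = k_a D. Substituting D(t) from the Streeter–Phelps equation and solving for t gives
t_c = ln[(k_a/k_d)(1 − D₀(k_a−k_d)/(k_d L₀))] / (k_a−k_d).
Here k_a−k_d = 1.600 d⁻¹ and 1 − D₀(k_a−k_d)/(k_d L₀) = 1 − 3.61×1.600/(0.240×30.0) = 0.1978, so
t_c = ln(7.667 × 0.1978) / 1.600 = 0.4163 / 1.600 = 0.2602 d.
L(t_c) = L₀ e^(−k_d t_c) = 30.0 × 0.9395 = 28.18 mg/L, and at the critical point k_a D_c = k_d L, so D_c = (0.240/1.84) × 28.18 = 3.676 mg/L.
Minimum DO = C_s − D_c = 11.1 − 3.676 = 7.424 mg/L.
x_c = v t_c = 0.452 m/s × 0.2602 d × 86400 s/d = 10160 m ≈ 10.2 km.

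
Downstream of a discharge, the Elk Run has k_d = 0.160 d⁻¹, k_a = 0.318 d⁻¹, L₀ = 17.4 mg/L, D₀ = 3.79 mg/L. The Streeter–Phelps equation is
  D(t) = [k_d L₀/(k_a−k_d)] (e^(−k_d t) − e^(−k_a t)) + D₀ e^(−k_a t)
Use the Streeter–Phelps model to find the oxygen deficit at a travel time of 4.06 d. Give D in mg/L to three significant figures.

k_d L₀/(k_a−k_d) = 0.160×17.4/(0.318−0.160) = 2.784/0.1580 = 17.62 mg/L.
e^(−k_d t) = e^(−0.160×4.060) = 0.5223; e^(−k_a t) = e^(−0.318×4.060) = 0.2750.
D = 17.62 × (0.5223 − 0.2750) + 3.79 × 0.2750 = 4.357 + 1.042 = 5.399 mg/L.

D ≈ 5.40 mg/L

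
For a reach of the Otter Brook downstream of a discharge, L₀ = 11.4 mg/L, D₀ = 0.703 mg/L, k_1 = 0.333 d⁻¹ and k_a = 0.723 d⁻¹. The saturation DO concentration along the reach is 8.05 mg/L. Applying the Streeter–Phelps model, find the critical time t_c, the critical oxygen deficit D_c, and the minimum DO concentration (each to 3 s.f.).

t_c ≈ 1.80 d; D_c ≈ 2.89 mg/L; min DO ≈ 5.16 mg/L

With k_a/k_1 = 2.171 and 1 − D₀(k_a−k_1)/(k_1 L₀) = 0.9278,
t_c = ln(2.171 × 0.9278) / (0.723 − 0.333) = ln(2.014) / 0.3900 = 0.7003/0.3900 = 1.796 d.
L(t_c) = L₀ e^(−k_1 t_c) = 11.4 × 0.5499 = 6.269 mg/L, and at the critical point k_a D_c = k_1 L, so D_c = (0.333/0.723) × 6.269 = 2.888 mg/L.
Minimum DO = C_s − D_c = 8.05 − 2.888 = 5.162 mg/L.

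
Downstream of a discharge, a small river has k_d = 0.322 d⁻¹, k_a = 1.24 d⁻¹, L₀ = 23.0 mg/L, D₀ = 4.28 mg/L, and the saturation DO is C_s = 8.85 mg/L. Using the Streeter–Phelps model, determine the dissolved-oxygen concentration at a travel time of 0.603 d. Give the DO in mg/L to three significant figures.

k_d L₀/(k_a−k_d) = 0.322×23.0/(1.24−0.322) = 7.406/0.9180 = 8.068 mg/L.
e^(−k_d t) = e^(−0.322×0.6030) = 0.8235; e^(−k_a t) = e^(−1.24×0.6030) = 0.4734.
D = 8.068 × (0.8235 − 0.4734) + 4.28 × 0.4734 = 2.824 + 2.026 = 4.851 mg/L.
DO = C_s − D = 8.85 − 4.851 = 3.999 mg/L.

DO ≈ 4.00 mg/L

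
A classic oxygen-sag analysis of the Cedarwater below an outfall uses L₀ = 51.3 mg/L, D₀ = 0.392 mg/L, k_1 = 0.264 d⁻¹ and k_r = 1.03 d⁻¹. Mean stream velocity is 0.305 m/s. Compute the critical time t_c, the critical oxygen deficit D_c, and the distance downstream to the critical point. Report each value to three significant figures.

t_c ≈ 1.75 d; D_c ≈ 8.29 mg/L; x_c ≈ 46.1 km

t_c = [1/(k_r−k_1)] ln[(k_r/k_1)(1 − D₀(k_r−k_1)/(k_1 L₀))]
= [1/(1.03−0.264)] ln[(1.03/0.264)(1 − 0.392×0.7660/(0.264×51.3))]
= (1/0.7660) ln[3.902 × 0.9778] = 1.305 × ln(3.815) = 1.305 × 1.339 = 1.748 d.
D_c = (k_1/k_r) L₀ e^(−k_1 t_c) = (0.264/1.03) × 51.3 × e^(−0.264×1.748) = 0.2563 × 51.3 × 0.6304 = 8.288 mg/L.
x_c = v t_c = 0.305 m/s × 1.748 d × 86400 s/d = 46060 m ≈ 46.1 km.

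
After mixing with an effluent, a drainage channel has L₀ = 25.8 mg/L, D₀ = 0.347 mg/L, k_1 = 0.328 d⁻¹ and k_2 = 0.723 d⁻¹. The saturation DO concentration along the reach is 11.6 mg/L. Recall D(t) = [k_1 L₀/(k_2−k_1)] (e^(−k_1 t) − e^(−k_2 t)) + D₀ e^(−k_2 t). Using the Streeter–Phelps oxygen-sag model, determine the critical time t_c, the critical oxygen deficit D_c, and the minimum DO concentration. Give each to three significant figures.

With k_2/k_1 = 2.204 and 1 − D₀(k_2−k_1)/(k_1 L₀) = 0.9838,
t_c = ln(2.204 × 0.9838) / (0.723 − 0.328) = ln(2.169) / 0.3950 = 0.7741/0.3950 = 1.960 d.
D_c = (k_1/k_2) L₀ e^(−k_1 t_c) = (0.328/0.723) × 25.8 × e^(−0.328×1.960) = 0.4537 × 25.8 × 0.5258 = 6.155 mg/L.
Minimum DO = C_s − D_c = 11.6 − 6.155 = 5.445 mg/L.

t_c ≈ 1.96 d; D_c ≈ 6.15 mg/L; min DO ≈ 5.45 mg/L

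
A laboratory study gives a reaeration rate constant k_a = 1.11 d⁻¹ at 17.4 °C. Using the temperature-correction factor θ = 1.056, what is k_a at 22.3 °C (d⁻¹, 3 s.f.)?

k_a ≈ 1.45 d⁻¹

k_a(T₂) = k_a(T₁) · θ^(T₂−T₁) = 1.11 × 1.056^(22.3−17.4)
= 1.11 × 1.056^4.90 = 1.11 × 1.306 = 1.450 d⁻¹.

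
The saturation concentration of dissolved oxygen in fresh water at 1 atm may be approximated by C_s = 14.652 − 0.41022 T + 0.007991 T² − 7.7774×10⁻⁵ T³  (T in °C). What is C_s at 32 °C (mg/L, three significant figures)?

C_s = 14.652 − 0.41022×32 + 0.007991×32² − 7.7774×10⁻⁵×32³ = 7.159 mg/L.

C_s ≈ 7.16 mg/L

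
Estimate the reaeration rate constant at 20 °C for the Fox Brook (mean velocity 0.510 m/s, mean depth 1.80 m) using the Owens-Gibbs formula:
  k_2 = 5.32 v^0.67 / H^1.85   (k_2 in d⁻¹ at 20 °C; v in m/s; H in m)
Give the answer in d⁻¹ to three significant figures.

k_2 = 5.32 × 0.510^0.67 / 1.80^1.85 = 5.32 × 0.6369 / 2.967 = 1.142 d⁻¹.

k_2 ≈ 1.14 d⁻¹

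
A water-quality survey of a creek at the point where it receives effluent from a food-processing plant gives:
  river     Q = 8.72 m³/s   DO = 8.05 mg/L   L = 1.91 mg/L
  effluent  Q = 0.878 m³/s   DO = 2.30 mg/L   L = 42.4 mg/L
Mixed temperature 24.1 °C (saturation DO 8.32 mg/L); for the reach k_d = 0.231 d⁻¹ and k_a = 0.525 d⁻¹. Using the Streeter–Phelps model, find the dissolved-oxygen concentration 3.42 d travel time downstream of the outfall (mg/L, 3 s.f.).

DO ≈ 6.92 mg/L

Mixed DO = (8.72×8.05 + 0.878×2.30)/(8.72+0.878) = 72.22/9.598 = 7.524 mg/L.
Mixed L₀ = (8.72×1.91 + 0.878×42.4)/(9.598) = 53.88/9.598 = 5.614 mg/L.
Initial deficit D₀ = C_s − DO₀ = 8.32 − 7.524 = 0.7960 mg/L.
D(3.42) = [0.231×5.614/(0.525−0.231)](e^(−0.231×3.42) − e^(−0.525×3.42)) + 0.7960 e^(−0.525×3.42)
= 4.411 × (0.4538 − 0.1660) + 0.7960 × 0.1660 = 1.402 mg/L.
DO = 8.32 − 1.402 = 6.918 mg/L.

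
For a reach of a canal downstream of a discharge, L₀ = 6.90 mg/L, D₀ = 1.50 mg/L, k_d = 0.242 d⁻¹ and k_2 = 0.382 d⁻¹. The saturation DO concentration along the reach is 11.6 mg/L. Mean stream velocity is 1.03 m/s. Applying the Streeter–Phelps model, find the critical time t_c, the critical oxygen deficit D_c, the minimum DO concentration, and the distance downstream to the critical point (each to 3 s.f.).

t_c ≈ 2.30 d; D_c ≈ 2.51 mg/L; min DO ≈ 9.09 mg/L; x_c ≈ 205 km

At the critical point dD/dt = 0, so k_d L₀ e^(−k_d t) = k_2 D. Substituting D(t) from the Streeter–Phelps equation and solving for t gives
t_c = ln[(k_2/k_d)(1 − D₀(k_2−k_d)/(k_d L₀))] / (k_2−k_d).
Here k_2−k_d = 0.1400 d⁻¹ and 1 − D₀(k_2−k_d)/(k_d L₀) = 1 − 1.50×0.1400/(0.242×6.90) = 0.8742, so
t_c = ln(1.579 × 0.8742) / 0.1400 = 0.3221 / 0.1400 = 2.301 d.
L(t_c) = L₀ e^(−k_d t_c) = 6.90 × 0.5731 = 3.954 mg/L, and at the critical point k_2 D_c = k_d L, so D_c = (0.242/0.382) × 3.954 = 2.505 mg/L.
Minimum DO = C_s − D_c = 11.6 − 2.505 = 9.095 mg/L.
x_c = v t_c = 1.03 m/s × 2.301 d × 86400 s/d = 204700 m ≈ 205 km.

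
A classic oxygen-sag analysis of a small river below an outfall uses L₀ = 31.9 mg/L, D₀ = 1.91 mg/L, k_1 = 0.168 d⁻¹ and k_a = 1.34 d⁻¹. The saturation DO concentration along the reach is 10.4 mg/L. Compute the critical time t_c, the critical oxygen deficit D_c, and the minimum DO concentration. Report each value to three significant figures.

t_c ≈ 1.31 d; D_c ≈ 3.21 mg/L; min DO ≈ 7.19 mg/L

With k_a/k_1 = 7.976 and 1 − D₀(k_a−k_1)/(k_1 L₀) = 0.5823,
t_c = ln(7.976 × 0.5823) / (1.34 − 0.168) = ln(4.645) / 1.172 = 1.536/1.172 = 1.310 d.
D_c = (k_1/k_a) L₀ e^(−k_1 t_c) = (0.168/1.34) × 31.9 × e^(−0.168×1.310) = 0.1254 × 31.9 × 0.8024 = 3.209 mg/L.
Minimum DO = C_s − D_c = 10.4 − 3.209 = 7.191 mg/L.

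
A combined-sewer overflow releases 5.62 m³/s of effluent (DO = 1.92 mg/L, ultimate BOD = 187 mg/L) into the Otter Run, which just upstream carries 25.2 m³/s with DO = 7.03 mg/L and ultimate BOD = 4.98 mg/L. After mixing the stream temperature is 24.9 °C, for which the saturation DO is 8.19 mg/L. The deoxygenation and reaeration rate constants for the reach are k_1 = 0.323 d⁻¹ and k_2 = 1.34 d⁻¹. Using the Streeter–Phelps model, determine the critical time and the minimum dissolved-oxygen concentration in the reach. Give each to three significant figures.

Mixed DO = (25.2×7.03 + 5.62×1.92)/(25.2+5.62) = 187.9/30.82 = 6.098 mg/L.
Mixed L₀ = (25.2×4.98 + 5.62×187)/(30.82) = 1176/30.82 = 38.17 mg/L.
Initial deficit D₀ = C_s − DO₀ = 8.19 − 6.098 = 2.092 mg/L.
t_c = (1/1.017) ln[(1.34/0.323)(1 − 2.092×1.017/(0.323×38.17))] = 0.9833 × ln(3.433) = 1.213 d.
D_c = (0.323/1.34) × 38.17 × e^(−0.323×1.213) = 0.2410 × 38.17 × 0.6759 = 6.219 mg/L.
Minimum DO = 8.19 − 6.219 = 1.971 mg/L.

t_c ≈ 1.21 d; minimum DO ≈ 1.97 mg/L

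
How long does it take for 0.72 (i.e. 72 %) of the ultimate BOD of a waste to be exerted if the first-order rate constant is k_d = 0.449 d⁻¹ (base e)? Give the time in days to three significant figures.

y/L₀ = 1 − e^(−k_d t) = 0.72 ⇒ e^(−k_d t) = 0.280
t = −ln(0.280) / 0.449 = 1.273 / 0.449 = 2.835 d.

t ≈ 2.84 d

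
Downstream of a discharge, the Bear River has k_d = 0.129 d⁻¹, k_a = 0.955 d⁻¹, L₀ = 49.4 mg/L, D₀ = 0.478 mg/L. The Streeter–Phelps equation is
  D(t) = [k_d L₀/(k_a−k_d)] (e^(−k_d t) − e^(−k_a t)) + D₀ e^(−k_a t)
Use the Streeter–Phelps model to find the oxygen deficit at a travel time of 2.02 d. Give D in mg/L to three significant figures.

D ≈ 4.89 mg/L

k_d L₀/(k_a−k_d) = 0.129×49.4/(0.955−0.129) = 6.373/0.8260 = 7.715 mg/L.
e^(−k_d t) = e^(−0.129×2.020) = 0.7706; e^(−k_a t) = e^(−0.955×2.020) = 0.1453.
D = 7.715 × (0.7706 − 0.1453) + 0.478 × 0.1453 = 4.824 + 0.06944 = 4.894 mg/L.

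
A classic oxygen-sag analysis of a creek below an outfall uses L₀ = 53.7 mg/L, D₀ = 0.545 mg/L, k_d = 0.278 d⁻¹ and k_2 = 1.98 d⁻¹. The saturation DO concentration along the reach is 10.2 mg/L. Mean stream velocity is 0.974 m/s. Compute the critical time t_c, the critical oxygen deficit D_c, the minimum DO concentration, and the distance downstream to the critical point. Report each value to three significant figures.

t_c = [1/(k_2−k_d)] ln[(k_2/k_d)(1 − D₀(k_2−k_d)/(k_d L₀))]
= [1/(1.98−0.278)] ln[(1.98/0.278)(1 − 0.545×1.702/(0.278×53.7))]
= (1/1.702) ln[7.122 × 0.9379] = 0.5875 × ln(6.680) = 0.5875 × 1.899 = 1.116 d.
D_c = (k_d/k_2) L₀ e^(−k_d t_c) = (0.278/1.98) × 53.7 × e^(−0.278×1.116) = 0.1404 × 53.7 × 0.7333 = 5.529 mg/L.
Minimum DO = C_s − D_c = 10.2 − 5.529 = 4.671 mg/L.
x_c = v t_c = 0.974 m/s × 1.116 d × 86400 s/d = 93900 m ≈ 93.9 km.

t_c ≈ 1.12 d; D_c ≈ 5.53 mg/L; min DO ≈ 4.67 mg/L; x_c ≈ 93.9 km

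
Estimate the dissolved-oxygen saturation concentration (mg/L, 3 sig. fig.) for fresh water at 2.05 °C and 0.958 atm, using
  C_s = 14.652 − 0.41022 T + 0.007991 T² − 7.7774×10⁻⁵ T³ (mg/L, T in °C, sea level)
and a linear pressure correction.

C_s ≈ 13.3 mg/L

At sea level: C_s = 14.652 − 0.41022×2.05 + 0.007991×2.05² − 7.7774×10⁻⁵×2.05³ = 13.84 mg/L.
Pressure correction: C_s' = 13.84 × 0.958 = 13.26 mg/L.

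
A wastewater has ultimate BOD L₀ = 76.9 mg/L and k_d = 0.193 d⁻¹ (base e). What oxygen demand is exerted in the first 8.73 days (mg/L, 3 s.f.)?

y ≈ 62.6 mg/L

y_t = L₀(1 − e^(−k_d t)) = 76.9 × (1 − e^(−0.193×8.73))
= 76.9 × (1 − 0.1855) = 76.9 × 0.8145 = 62.64 mg/L.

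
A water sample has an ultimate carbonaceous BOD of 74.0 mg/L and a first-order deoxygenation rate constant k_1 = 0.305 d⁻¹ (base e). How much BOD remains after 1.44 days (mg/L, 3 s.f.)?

L_t = L₀ e^(−k_1 t) = 74.0 × e^(−0.305×1.44) = 74.0 × 0.6446 = 47.70 mg/L.

L ≈ 47.7 mg/L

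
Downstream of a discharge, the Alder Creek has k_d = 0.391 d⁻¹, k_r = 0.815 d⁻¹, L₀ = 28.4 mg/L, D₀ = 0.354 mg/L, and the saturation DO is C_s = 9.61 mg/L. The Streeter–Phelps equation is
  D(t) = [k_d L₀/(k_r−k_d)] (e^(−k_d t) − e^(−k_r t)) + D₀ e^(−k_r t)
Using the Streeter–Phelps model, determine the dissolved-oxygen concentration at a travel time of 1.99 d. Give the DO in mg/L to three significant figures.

DO ≈ 2.68 mg/L

k_d L₀/(k_r−k_d) = 0.391×28.4/(0.815−0.391) = 11.10/0.4240 = 26.19 mg/L.
e^(−k_d t) = e^(−0.391×1.990) = 0.4593; e^(−k_r t) = e^(−0.815×1.990) = 0.1975.
D = 26.19 × (0.4593 − 0.1975) + 0.354 × 0.1975 = 6.855 + 0.06993 = 6.925 mg/L.
DO = C_s − D = 9.61 − 6.925 = 2.685 mg/L.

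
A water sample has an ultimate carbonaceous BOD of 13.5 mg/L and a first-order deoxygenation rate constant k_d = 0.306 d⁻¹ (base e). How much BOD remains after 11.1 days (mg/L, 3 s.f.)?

L ≈ 0.452 mg/L

L_t = L₀ e^(−k_d t) = 13.5 × e^(−0.306×11.1) = 13.5 × 0.03349 = 0.4521 mg/L.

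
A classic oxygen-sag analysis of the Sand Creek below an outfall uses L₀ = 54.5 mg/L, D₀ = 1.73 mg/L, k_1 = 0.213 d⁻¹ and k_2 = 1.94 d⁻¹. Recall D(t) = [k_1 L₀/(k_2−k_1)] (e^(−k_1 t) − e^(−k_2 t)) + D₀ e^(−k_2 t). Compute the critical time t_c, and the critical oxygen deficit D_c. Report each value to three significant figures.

At the critical point dD/dt = 0, so k_1 L₀ e^(−k_1 t) = k_2 D. Substituting D(t) from the Streeter–Phelps equation and solving for t gives
t_c = ln[(k_2/k_1)(1 − D₀(k_2−k_1)/(k_1 L₀))] / (k_2−k_1).
Here k_2−k_1 = 1.727 d⁻¹ and 1 − D₀(k_2−k_1)/(k_1 L₀) = 1 − 1.73×1.727/(0.213×54.5) = 0.7426, so
t_c = ln(9.108 × 0.7426) / 1.727 = 1.912 / 1.727 = 1.107 d.
L(t_c) = L₀ e^(−k_1 t_c) = 54.5 × 0.7900 = 43.05 mg/L, and at the critical point k_2 D_c = k_1 L, so D_c = (0.213/1.94) × 43.05 = 4.727 mg/L.

t_c ≈ 1.11 d; D_c ≈ 4.73 mg/L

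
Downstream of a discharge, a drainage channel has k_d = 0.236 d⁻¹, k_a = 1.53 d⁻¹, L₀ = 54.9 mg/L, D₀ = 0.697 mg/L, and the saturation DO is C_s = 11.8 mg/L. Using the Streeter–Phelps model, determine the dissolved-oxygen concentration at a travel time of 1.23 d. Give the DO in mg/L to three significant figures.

DO ≈ 5.73 mg/L

k_d L₀/(k_a−k_d) = 0.236×54.9/(1.53−0.236) = 12.96/1.294 = 10.01 mg/L.
e^(−k_d t) = e^(−0.236×1.230) = 0.7481; e^(−k_a t) = e^(−1.53×1.230) = 0.1523.
D = 10.01 × (0.7481 − 0.1523) + 0.697 × 0.1523 = 5.965 + 0.1062 = 6.071 mg/L.
DO = C_s − D = 11.8 − 6.071 = 5.729 mg/L.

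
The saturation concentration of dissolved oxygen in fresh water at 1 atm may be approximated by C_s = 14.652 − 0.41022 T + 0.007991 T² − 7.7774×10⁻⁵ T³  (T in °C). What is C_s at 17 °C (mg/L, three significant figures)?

C_s ≈ 9.61 mg/L

C_s = 14.652 − 0.41022×17 + 0.007991×17² − 7.7774×10⁻⁵×17³ = 9.606 mg/L.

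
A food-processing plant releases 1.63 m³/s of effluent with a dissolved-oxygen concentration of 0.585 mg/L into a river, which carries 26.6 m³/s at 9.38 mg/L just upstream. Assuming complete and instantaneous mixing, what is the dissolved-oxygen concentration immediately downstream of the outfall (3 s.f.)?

Flow-weighted mixing: C = (Q_r C_r + Q_w C_w)/(Q_r + Q_w)
= (26.6×9.38 + 1.63×0.585)/(26.6 + 1.63) = 250.5/28.23 = 8.872 mg/L.

8.87 mg/L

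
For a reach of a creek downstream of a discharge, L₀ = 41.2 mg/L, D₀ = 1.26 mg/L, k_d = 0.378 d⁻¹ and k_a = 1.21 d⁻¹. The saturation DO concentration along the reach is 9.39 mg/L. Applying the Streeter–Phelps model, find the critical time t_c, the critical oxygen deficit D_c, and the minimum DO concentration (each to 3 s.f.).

t_c = [1/(k_a−k_d)] ln[(k_a/k_d)(1 − D₀(k_a−k_d)/(k_d L₀))]
= [1/(1.21−0.378)] ln[(1.21/0.378)(1 − 1.26×0.8320/(0.378×41.2))]
= (1/0.8320) ln[3.201 × 0.9327] = 1.202 × ln(2.986) = 1.202 × 1.094 = 1.315 d.
L(t_c) = L₀ e^(−k_d t_c) = 41.2 × 0.6084 = 25.07 mg/L, and at the critical point k_a D_c = k_d L, so D_c = (0.378/1.21) × 25.07 = 7.830 mg/L.
Minimum DO = C_s − D_c = 9.39 − 7.830 = 1.560 mg/L.

t_c ≈ 1.31 d; D_c ≈ 7.83 mg/L; min DO ≈ 1.56 mg/L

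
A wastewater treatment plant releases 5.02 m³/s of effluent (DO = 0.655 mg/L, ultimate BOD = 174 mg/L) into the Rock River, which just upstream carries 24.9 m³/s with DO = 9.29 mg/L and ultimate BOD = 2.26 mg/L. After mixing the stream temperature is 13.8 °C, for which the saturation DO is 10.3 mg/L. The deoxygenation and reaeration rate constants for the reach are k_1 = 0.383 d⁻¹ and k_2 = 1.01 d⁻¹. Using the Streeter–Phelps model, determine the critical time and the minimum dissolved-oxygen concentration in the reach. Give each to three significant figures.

t_c ≈ 1.33 d; minimum DO ≈ 3.21 mg/L

Mixed DO = (24.9×9.29 + 5.02×0.655)/(24.9+5.02) = 234.6/29.92 = 7.841 mg/L.
Mixed L₀ = (24.9×2.26 + 5.02×174)/(29.92) = 929.8/29.92 = 31.07 mg/L.
Initial deficit D₀ = C_s − DO₀ = 10.3 − 7.841 = 2.459 mg/L.
t_c = (1/0.6270) ln[(1.01/0.383)(1 − 2.459×0.6270/(0.383×31.07))] = 1.595 × ln(2.295) = 1.325 d.
D_c = (0.383/1.01) × 31.07 × e^(−0.383×1.325) = 0.3792 × 31.07 × 0.6020 = 7.093 mg/L.
Minimum DO = 10.3 − 7.093 = 3.207 mg/L.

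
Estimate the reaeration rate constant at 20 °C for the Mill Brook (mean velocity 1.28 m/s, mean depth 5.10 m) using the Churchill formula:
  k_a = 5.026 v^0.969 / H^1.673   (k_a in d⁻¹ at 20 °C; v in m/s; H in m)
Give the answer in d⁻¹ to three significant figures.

k_a ≈ 0.418 d⁻¹

k_a = 5.026 × 1.28^0.969 / 5.10^1.673 = 5.026 × 1.270 / 15.27 = 0.4182 d⁻¹.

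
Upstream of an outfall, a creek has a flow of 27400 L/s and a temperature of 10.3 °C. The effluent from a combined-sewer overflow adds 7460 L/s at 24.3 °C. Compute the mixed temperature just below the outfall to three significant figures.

13.3 °C

Flow-weighted mixing: C = (Q_r C_r + Q_w C_w)/(Q_r + Q_w)
= (27400×10.3 + 7460×24.3)/(27400 + 7460) = 463500/34860 = 13.30 °C.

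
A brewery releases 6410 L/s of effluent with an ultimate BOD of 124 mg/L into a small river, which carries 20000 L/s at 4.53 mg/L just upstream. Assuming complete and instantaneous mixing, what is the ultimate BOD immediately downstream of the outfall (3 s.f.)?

33.5 mg/L

Flow-weighted mixing: C = (Q_r C_r + Q_w C_w)/(Q_r + Q_w)
= (20000×4.53 + 6410×124)/(20000 + 6410) = 885400/26410 = 33.53 mg/L.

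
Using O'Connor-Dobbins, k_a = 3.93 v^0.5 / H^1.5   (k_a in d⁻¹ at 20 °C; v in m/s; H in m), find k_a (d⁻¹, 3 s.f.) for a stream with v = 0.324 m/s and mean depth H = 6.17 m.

k_a = 3.93 × 0.324^0.5 / 6.17^1.5 = 3.93 × 0.5692 / 15.33 = 0.1460 d⁻¹.

k_a ≈ 0.146 d⁻¹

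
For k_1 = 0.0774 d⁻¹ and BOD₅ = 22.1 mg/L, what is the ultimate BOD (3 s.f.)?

BOD₅ = L₀(1 − e^(−5k_1)) ⇒ L₀ = BOD₅ / (1 − e^(−5×0.0774))
= 22.1 / (1 − 0.6791) = 22.1 / 0.3209 = 68.87 mg/L.

L₀ ≈ 68.9 mg/L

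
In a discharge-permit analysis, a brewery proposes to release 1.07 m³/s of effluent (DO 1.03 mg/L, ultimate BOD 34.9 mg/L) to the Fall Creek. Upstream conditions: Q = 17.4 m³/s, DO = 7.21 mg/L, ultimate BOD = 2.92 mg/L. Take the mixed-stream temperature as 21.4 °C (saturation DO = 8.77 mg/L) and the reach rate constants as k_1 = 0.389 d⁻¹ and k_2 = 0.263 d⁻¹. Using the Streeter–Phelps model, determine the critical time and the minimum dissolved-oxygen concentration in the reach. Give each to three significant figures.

t_c ≈ 2.14 d; minimum DO ≈ 5.69 mg/L

Mixed DO = (17.4×7.21 + 1.07×1.03)/(17.4+1.07) = 126.6/18.47 = 6.852 mg/L.
Mixed L₀ = (17.4×2.92 + 1.07×34.9)/(18.47) = 88.15/18.47 = 4.773 mg/L.
Initial deficit D₀ = C_s − DO₀ = 8.77 − 6.852 = 1.918 mg/L.
t_c = (1/-0.1260) ln[(0.263/0.389)(1 − 1.918×-0.1260/(0.389×4.773))] = -7.937 × ln(0.7641) = 2.135 d.
D_c = (0.389/0.263) × 4.773 × e^(−0.389×2.135) = 1.479 × 4.773 × 0.4358 = 3.076 mg/L.
Minimum DO = 8.77 − 3.076 = 5.694 mg/L.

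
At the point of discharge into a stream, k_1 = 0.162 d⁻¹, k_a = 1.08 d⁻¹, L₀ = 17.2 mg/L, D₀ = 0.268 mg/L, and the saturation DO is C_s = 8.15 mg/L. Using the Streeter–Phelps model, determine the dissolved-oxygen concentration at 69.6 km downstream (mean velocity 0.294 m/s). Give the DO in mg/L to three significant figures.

DO ≈ 6.35 mg/L

Travel time t = x/v = 69.6 km / (0.294 m/s) = 69600 m / 0.294 m/s = 236700 s = 2.740 d.
k_1 L₀/(k_a−k_1) = 0.162×17.2/(1.08−0.162) = 2.786/0.9180 = 3.035 mg/L.
e^(−k_1 t) = e^(−0.162×2.740) = 0.6415; e^(−k_a t) = e^(−1.08×2.740) = 0.05186.
D = 3.035 × (0.6415 − 0.05186) + 0.268 × 0.05186 = 1.790 + 0.01390 = 1.804 mg/L.
DO = C_s − D = 8.15 − 1.804 = 6.346 mg/L.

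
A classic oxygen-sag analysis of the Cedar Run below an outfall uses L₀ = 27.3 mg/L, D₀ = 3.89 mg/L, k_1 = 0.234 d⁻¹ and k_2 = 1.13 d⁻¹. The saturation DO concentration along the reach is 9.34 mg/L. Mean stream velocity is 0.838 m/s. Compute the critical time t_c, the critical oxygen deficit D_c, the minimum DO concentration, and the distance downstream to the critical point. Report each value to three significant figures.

With k_2/k_1 = 4.829 and 1 − D₀(k_2−k_1)/(k_1 L₀) = 0.4544,
t_c = ln(4.829 × 0.4544) / (1.13 − 0.234) = ln(2.194) / 0.8960 = 0.7859/0.8960 = 0.8771 d.
L(t_c) = L₀ e^(−k_1 t_c) = 27.3 × 0.8145 = 22.23 mg/L, and at the critical point k_2 D_c = k_1 L, so D_c = (0.234/1.13) × 22.23 = 4.604 mg/L.
Minimum DO = C_s − D_c = 9.34 − 4.604 = 4.736 mg/L.
x_c = v t_c = 0.838 m/s × 0.8771 d × 86400 s/d = 63500 m ≈ 63.5 km.

t_c ≈ 0.877 d; D_c ≈ 4.60 mg/L; min DO ≈ 4.74 mg/L; x_c ≈ 63.5 km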